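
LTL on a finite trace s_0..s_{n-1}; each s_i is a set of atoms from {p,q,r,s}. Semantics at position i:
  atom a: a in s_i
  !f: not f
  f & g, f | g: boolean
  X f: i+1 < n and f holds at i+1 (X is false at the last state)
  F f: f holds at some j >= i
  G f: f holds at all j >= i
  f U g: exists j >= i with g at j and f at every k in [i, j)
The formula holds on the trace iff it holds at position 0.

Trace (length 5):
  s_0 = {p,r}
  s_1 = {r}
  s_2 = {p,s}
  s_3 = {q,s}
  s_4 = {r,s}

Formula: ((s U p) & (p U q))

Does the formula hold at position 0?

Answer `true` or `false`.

s_0={p,r}: ((s U p) & (p U q))=False (s U p)=True s=False p=True (p U q)=False q=False
s_1={r}: ((s U p) & (p U q))=False (s U p)=False s=False p=False (p U q)=False q=False
s_2={p,s}: ((s U p) & (p U q))=True (s U p)=True s=True p=True (p U q)=True q=False
s_3={q,s}: ((s U p) & (p U q))=False (s U p)=False s=True p=False (p U q)=True q=True
s_4={r,s}: ((s U p) & (p U q))=False (s U p)=False s=True p=False (p U q)=False q=False

Answer: false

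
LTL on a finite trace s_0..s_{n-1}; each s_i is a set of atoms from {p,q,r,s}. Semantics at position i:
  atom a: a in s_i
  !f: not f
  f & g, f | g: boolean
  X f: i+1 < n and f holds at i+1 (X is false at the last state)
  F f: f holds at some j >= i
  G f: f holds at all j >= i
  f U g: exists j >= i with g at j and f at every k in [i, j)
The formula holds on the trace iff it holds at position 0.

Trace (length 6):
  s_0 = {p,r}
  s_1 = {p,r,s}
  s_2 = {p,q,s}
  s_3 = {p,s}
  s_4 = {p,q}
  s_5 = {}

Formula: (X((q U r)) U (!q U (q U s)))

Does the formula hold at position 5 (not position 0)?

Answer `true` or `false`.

Answer: false

Derivation:
s_0={p,r}: (X((q U r)) U (!q U (q U s)))=True X((q U r))=True (q U r)=True q=False r=True (!q U (q U s))=True !q=True (q U s)=False s=False
s_1={p,r,s}: (X((q U r)) U (!q U (q U s)))=True X((q U r))=False (q U r)=True q=False r=True (!q U (q U s))=True !q=True (q U s)=True s=True
s_2={p,q,s}: (X((q U r)) U (!q U (q U s)))=True X((q U r))=False (q U r)=False q=True r=False (!q U (q U s))=True !q=False (q U s)=True s=True
s_3={p,s}: (X((q U r)) U (!q U (q U s)))=True X((q U r))=False (q U r)=False q=False r=False (!q U (q U s))=True !q=True (q U s)=True s=True
s_4={p,q}: (X((q U r)) U (!q U (q U s)))=False X((q U r))=False (q U r)=False q=True r=False (!q U (q U s))=False !q=False (q U s)=False s=False
s_5={}: (X((q U r)) U (!q U (q U s)))=False X((q U r))=False (q U r)=False q=False r=False (!q U (q U s))=False !q=True (q U s)=False s=False
Evaluating at position 5: result = False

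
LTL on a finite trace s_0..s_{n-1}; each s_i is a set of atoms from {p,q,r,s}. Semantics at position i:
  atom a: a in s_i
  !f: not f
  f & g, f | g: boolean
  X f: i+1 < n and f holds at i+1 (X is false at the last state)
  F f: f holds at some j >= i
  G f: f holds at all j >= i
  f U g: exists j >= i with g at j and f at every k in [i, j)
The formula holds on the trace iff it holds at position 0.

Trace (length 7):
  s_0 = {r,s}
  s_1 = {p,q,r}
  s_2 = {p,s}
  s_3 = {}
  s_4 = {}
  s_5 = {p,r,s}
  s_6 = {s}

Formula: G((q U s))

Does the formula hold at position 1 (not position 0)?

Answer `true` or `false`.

s_0={r,s}: G((q U s))=False (q U s)=True q=False s=True
s_1={p,q,r}: G((q U s))=False (q U s)=True q=True s=False
s_2={p,s}: G((q U s))=False (q U s)=True q=False s=True
s_3={}: G((q U s))=False (q U s)=False q=False s=False
s_4={}: G((q U s))=False (q U s)=False q=False s=False
s_5={p,r,s}: G((q U s))=True (q U s)=True q=False s=True
s_6={s}: G((q U s))=True (q U s)=True q=False s=True
Evaluating at position 1: result = False

Answer: false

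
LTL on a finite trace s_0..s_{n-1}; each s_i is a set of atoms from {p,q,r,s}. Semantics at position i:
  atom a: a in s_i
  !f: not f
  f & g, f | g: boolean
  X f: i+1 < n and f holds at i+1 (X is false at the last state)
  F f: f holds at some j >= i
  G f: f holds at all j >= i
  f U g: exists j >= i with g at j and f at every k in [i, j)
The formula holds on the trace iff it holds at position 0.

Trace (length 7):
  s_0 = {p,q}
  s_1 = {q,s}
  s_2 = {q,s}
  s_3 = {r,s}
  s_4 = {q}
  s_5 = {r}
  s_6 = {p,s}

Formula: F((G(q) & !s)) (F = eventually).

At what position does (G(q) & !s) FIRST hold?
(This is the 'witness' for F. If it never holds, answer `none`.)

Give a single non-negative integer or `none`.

Answer: none

Derivation:
s_0={p,q}: (G(q) & !s)=False G(q)=False q=True !s=True s=False
s_1={q,s}: (G(q) & !s)=False G(q)=False q=True !s=False s=True
s_2={q,s}: (G(q) & !s)=False G(q)=False q=True !s=False s=True
s_3={r,s}: (G(q) & !s)=False G(q)=False q=False !s=False s=True
s_4={q}: (G(q) & !s)=False G(q)=False q=True !s=True s=False
s_5={r}: (G(q) & !s)=False G(q)=False q=False !s=True s=False
s_6={p,s}: (G(q) & !s)=False G(q)=False q=False !s=False s=True
F((G(q) & !s)) does not hold (no witness exists).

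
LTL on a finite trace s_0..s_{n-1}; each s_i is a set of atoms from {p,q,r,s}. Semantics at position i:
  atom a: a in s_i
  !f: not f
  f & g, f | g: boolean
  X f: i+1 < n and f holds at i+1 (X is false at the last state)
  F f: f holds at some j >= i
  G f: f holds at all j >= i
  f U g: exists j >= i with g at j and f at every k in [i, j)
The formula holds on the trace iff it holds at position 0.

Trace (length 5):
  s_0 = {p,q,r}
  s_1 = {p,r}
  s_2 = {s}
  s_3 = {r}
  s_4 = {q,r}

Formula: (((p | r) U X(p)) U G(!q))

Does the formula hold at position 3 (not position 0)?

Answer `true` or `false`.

s_0={p,q,r}: (((p | r) U X(p)) U G(!q))=False ((p | r) U X(p))=True (p | r)=True p=True r=True X(p)=True G(!q)=False !q=False q=True
s_1={p,r}: (((p | r) U X(p)) U G(!q))=False ((p | r) U X(p))=False (p | r)=True p=True r=True X(p)=False G(!q)=False !q=True q=False
s_2={s}: (((p | r) U X(p)) U G(!q))=False ((p | r) U X(p))=False (p | r)=False p=False r=False X(p)=False G(!q)=False !q=True q=False
s_3={r}: (((p | r) U X(p)) U G(!q))=False ((p | r) U X(p))=False (p | r)=True p=False r=True X(p)=False G(!q)=False !q=True q=False
s_4={q,r}: (((p | r) U X(p)) U G(!q))=False ((p | r) U X(p))=False (p | r)=True p=False r=True X(p)=False G(!q)=False !q=False q=True
Evaluating at position 3: result = False

Answer: false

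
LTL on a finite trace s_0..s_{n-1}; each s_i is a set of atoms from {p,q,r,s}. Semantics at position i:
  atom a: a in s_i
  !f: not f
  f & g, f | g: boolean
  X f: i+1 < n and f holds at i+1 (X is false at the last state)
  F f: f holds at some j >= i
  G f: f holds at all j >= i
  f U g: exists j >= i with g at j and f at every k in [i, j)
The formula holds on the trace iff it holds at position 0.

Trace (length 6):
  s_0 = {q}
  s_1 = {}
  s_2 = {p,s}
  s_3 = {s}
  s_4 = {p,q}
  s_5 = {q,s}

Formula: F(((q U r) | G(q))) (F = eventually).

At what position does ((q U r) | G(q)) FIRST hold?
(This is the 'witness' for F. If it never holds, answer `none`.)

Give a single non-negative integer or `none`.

s_0={q}: ((q U r) | G(q))=False (q U r)=False q=True r=False G(q)=False
s_1={}: ((q U r) | G(q))=False (q U r)=False q=False r=False G(q)=False
s_2={p,s}: ((q U r) | G(q))=False (q U r)=False q=False r=False G(q)=False
s_3={s}: ((q U r) | G(q))=False (q U r)=False q=False r=False G(q)=False
s_4={p,q}: ((q U r) | G(q))=True (q U r)=False q=True r=False G(q)=True
s_5={q,s}: ((q U r) | G(q))=True (q U r)=False q=True r=False G(q)=True
F(((q U r) | G(q))) holds; first witness at position 4.

Answer: 4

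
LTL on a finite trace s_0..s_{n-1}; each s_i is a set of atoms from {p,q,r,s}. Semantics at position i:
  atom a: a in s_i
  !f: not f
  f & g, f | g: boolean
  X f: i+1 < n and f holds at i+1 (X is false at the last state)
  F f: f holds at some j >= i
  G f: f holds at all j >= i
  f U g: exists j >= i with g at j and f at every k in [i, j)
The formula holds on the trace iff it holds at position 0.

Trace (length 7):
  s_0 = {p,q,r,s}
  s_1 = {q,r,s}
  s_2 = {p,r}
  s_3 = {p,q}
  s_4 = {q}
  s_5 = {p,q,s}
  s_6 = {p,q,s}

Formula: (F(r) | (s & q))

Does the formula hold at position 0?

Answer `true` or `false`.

Answer: true

Derivation:
s_0={p,q,r,s}: (F(r) | (s & q))=True F(r)=True r=True (s & q)=True s=True q=True
s_1={q,r,s}: (F(r) | (s & q))=True F(r)=True r=True (s & q)=True s=True q=True
s_2={p,r}: (F(r) | (s & q))=True F(r)=True r=True (s & q)=False s=False q=False
s_3={p,q}: (F(r) | (s & q))=False F(r)=False r=False (s & q)=False s=False q=True
s_4={q}: (F(r) | (s & q))=False F(r)=False r=False (s & q)=False s=False q=True
s_5={p,q,s}: (F(r) | (s & q))=True F(r)=False r=False (s & q)=True s=True q=True
s_6={p,q,s}: (F(r) | (s & q))=True F(r)=False r=False (s & q)=True s=True q=True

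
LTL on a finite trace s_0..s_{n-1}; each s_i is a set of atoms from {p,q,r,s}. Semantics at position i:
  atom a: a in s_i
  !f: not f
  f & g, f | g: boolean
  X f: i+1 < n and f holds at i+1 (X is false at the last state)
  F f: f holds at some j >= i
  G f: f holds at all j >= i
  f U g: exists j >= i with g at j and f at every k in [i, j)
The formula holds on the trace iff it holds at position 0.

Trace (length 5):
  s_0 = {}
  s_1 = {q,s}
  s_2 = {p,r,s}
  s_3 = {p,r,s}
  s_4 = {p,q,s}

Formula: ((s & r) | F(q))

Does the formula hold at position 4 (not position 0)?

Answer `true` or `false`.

s_0={}: ((s & r) | F(q))=True (s & r)=False s=False r=False F(q)=True q=False
s_1={q,s}: ((s & r) | F(q))=True (s & r)=False s=True r=False F(q)=True q=True
s_2={p,r,s}: ((s & r) | F(q))=True (s & r)=True s=True r=True F(q)=True q=False
s_3={p,r,s}: ((s & r) | F(q))=True (s & r)=True s=True r=True F(q)=True q=False
s_4={p,q,s}: ((s & r) | F(q))=True (s & r)=False s=True r=False F(q)=True q=True
Evaluating at position 4: result = True

Answer: true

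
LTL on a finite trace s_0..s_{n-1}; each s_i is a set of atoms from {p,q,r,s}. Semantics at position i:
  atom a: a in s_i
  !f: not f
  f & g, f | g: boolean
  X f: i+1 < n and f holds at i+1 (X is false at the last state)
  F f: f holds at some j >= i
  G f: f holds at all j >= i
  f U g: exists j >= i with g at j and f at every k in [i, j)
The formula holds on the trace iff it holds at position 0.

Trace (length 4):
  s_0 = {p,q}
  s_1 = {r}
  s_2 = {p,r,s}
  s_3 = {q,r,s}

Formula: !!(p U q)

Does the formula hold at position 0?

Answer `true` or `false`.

s_0={p,q}: !!(p U q)=True !(p U q)=False (p U q)=True p=True q=True
s_1={r}: !!(p U q)=False !(p U q)=True (p U q)=False p=False q=False
s_2={p,r,s}: !!(p U q)=True !(p U q)=False (p U q)=True p=True q=False
s_3={q,r,s}: !!(p U q)=True !(p U q)=False (p U q)=True p=False q=True

Answer: true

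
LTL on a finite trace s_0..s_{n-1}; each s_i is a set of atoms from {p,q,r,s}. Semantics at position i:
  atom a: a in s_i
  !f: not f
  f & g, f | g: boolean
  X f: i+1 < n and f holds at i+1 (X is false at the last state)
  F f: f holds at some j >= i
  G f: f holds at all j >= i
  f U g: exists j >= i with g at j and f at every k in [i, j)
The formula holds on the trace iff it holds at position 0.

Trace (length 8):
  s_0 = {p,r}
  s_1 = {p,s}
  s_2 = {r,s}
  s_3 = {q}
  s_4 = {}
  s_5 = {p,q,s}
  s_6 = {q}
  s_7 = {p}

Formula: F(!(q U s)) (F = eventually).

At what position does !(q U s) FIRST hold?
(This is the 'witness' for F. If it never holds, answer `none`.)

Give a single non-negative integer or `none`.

s_0={p,r}: !(q U s)=True (q U s)=False q=False s=False
s_1={p,s}: !(q U s)=False (q U s)=True q=False s=True
s_2={r,s}: !(q U s)=False (q U s)=True q=False s=True
s_3={q}: !(q U s)=True (q U s)=False q=True s=False
s_4={}: !(q U s)=True (q U s)=False q=False s=False
s_5={p,q,s}: !(q U s)=False (q U s)=True q=True s=True
s_6={q}: !(q U s)=True (q U s)=False q=True s=False
s_7={p}: !(q U s)=True (q U s)=False q=False s=False
F(!(q U s)) holds; first witness at position 0.

Answer: 0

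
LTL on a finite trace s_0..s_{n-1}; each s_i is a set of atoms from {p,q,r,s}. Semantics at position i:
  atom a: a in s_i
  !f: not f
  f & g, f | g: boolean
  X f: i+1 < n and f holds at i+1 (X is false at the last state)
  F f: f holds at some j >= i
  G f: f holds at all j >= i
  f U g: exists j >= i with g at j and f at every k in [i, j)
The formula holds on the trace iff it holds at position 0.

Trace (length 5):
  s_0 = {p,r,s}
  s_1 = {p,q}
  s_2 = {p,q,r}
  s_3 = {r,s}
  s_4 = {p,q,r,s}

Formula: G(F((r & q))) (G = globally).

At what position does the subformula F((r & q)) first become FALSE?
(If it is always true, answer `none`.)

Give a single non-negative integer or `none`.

Answer: none

Derivation:
s_0={p,r,s}: F((r & q))=True (r & q)=False r=True q=False
s_1={p,q}: F((r & q))=True (r & q)=False r=False q=True
s_2={p,q,r}: F((r & q))=True (r & q)=True r=True q=True
s_3={r,s}: F((r & q))=True (r & q)=False r=True q=False
s_4={p,q,r,s}: F((r & q))=True (r & q)=True r=True q=True
G(F((r & q))) holds globally = True
No violation — formula holds at every position.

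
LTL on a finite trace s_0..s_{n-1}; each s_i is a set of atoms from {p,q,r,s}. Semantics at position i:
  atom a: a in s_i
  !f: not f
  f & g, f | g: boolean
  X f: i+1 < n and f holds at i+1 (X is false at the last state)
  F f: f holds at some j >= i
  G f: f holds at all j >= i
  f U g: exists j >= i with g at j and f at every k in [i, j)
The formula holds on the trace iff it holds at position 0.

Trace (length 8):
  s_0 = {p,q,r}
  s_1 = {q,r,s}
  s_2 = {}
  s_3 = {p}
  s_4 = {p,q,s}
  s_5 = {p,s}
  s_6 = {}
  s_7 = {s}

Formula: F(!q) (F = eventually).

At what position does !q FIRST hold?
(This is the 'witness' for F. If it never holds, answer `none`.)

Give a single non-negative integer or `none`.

Answer: 2

Derivation:
s_0={p,q,r}: !q=False q=True
s_1={q,r,s}: !q=False q=True
s_2={}: !q=True q=False
s_3={p}: !q=True q=False
s_4={p,q,s}: !q=False q=True
s_5={p,s}: !q=True q=False
s_6={}: !q=True q=False
s_7={s}: !q=True q=False
F(!q) holds; first witness at position 2.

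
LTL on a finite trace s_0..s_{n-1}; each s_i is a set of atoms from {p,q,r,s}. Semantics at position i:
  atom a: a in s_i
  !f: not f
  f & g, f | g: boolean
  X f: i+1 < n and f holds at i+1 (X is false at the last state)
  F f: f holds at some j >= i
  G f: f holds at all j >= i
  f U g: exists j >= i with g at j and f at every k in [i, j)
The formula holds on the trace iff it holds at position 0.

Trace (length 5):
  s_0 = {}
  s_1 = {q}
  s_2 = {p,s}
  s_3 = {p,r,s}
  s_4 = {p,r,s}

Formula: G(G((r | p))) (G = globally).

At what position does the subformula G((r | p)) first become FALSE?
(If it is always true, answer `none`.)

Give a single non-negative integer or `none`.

Answer: 0

Derivation:
s_0={}: G((r | p))=False (r | p)=False r=False p=False
s_1={q}: G((r | p))=False (r | p)=False r=False p=False
s_2={p,s}: G((r | p))=True (r | p)=True r=False p=True
s_3={p,r,s}: G((r | p))=True (r | p)=True r=True p=True
s_4={p,r,s}: G((r | p))=True (r | p)=True r=True p=True
G(G((r | p))) holds globally = False
First violation at position 0.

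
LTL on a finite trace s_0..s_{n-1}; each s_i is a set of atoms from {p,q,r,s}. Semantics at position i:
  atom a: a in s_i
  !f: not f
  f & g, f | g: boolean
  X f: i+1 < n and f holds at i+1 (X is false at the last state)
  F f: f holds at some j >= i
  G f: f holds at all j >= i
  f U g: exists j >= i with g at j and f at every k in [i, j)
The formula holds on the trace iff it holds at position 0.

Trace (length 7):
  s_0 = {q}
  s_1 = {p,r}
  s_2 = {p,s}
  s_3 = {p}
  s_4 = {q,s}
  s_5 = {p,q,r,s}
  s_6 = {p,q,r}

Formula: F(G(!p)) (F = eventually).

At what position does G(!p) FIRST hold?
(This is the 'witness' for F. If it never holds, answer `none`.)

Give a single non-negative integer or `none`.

Answer: none

Derivation:
s_0={q}: G(!p)=False !p=True p=False
s_1={p,r}: G(!p)=False !p=False p=True
s_2={p,s}: G(!p)=False !p=False p=True
s_3={p}: G(!p)=False !p=False p=True
s_4={q,s}: G(!p)=False !p=True p=False
s_5={p,q,r,s}: G(!p)=False !p=False p=True
s_6={p,q,r}: G(!p)=False !p=False p=True
F(G(!p)) does not hold (no witness exists).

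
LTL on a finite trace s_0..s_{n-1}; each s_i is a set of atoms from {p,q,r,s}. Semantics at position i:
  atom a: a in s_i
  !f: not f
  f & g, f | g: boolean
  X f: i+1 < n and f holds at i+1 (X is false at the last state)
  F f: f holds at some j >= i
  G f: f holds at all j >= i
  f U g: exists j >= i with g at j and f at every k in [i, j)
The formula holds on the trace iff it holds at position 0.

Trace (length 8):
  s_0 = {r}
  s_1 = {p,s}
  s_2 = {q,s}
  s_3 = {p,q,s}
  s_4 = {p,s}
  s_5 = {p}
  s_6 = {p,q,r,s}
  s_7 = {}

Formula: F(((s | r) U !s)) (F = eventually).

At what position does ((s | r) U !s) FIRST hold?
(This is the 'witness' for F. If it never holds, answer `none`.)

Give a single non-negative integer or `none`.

s_0={r}: ((s | r) U !s)=True (s | r)=True s=False r=True !s=True
s_1={p,s}: ((s | r) U !s)=True (s | r)=True s=True r=False !s=False
s_2={q,s}: ((s | r) U !s)=True (s | r)=True s=True r=False !s=False
s_3={p,q,s}: ((s | r) U !s)=True (s | r)=True s=True r=False !s=False
s_4={p,s}: ((s | r) U !s)=True (s | r)=True s=True r=False !s=False
s_5={p}: ((s | r) U !s)=True (s | r)=False s=False r=False !s=True
s_6={p,q,r,s}: ((s | r) U !s)=True (s | r)=True s=True r=True !s=False
s_7={}: ((s | r) U !s)=True (s | r)=False s=False r=False !s=True
F(((s | r) U !s)) holds; first witness at position 0.

Answer: 0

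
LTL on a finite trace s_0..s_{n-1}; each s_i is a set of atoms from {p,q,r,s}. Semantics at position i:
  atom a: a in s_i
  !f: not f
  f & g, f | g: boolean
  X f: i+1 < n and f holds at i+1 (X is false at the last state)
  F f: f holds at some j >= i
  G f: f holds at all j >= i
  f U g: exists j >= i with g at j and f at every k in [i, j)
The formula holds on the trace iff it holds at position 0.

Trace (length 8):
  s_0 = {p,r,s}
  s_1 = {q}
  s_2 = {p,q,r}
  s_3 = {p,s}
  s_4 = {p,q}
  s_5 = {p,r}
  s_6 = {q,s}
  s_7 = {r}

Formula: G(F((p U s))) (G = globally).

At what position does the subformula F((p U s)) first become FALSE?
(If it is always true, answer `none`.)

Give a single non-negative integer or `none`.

Answer: 7

Derivation:
s_0={p,r,s}: F((p U s))=True (p U s)=True p=True s=True
s_1={q}: F((p U s))=True (p U s)=False p=False s=False
s_2={p,q,r}: F((p U s))=True (p U s)=True p=True s=False
s_3={p,s}: F((p U s))=True (p U s)=True p=True s=True
s_4={p,q}: F((p U s))=True (p U s)=True p=True s=False
s_5={p,r}: F((p U s))=True (p U s)=True p=True s=False
s_6={q,s}: F((p U s))=True (p U s)=True p=False s=True
s_7={r}: F((p U s))=False (p U s)=False p=False s=False
G(F((p U s))) holds globally = False
First violation at position 7.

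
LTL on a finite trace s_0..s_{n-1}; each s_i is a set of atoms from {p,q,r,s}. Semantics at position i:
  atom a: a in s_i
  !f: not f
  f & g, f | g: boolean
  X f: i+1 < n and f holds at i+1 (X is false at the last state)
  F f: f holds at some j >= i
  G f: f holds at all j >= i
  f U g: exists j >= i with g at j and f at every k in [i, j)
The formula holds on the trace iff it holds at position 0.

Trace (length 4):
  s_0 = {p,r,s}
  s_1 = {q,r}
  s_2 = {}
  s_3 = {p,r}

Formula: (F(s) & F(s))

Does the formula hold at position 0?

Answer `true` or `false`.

s_0={p,r,s}: (F(s) & F(s))=True F(s)=True s=True
s_1={q,r}: (F(s) & F(s))=False F(s)=False s=False
s_2={}: (F(s) & F(s))=False F(s)=False s=False
s_3={p,r}: (F(s) & F(s))=False F(s)=False s=False

Answer: true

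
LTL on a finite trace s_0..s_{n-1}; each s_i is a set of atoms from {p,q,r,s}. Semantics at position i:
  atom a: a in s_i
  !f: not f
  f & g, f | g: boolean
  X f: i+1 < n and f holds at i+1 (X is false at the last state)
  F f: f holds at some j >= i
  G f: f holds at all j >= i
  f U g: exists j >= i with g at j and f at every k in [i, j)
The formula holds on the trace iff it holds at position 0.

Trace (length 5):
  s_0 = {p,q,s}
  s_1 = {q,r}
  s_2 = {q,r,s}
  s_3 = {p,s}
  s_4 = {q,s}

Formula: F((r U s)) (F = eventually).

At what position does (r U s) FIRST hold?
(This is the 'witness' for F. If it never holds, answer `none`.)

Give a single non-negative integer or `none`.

Answer: 0

Derivation:
s_0={p,q,s}: (r U s)=True r=False s=True
s_1={q,r}: (r U s)=True r=True s=False
s_2={q,r,s}: (r U s)=True r=True s=True
s_3={p,s}: (r U s)=True r=False s=True
s_4={q,s}: (r U s)=True r=False s=True
F((r U s)) holds; first witness at position 0.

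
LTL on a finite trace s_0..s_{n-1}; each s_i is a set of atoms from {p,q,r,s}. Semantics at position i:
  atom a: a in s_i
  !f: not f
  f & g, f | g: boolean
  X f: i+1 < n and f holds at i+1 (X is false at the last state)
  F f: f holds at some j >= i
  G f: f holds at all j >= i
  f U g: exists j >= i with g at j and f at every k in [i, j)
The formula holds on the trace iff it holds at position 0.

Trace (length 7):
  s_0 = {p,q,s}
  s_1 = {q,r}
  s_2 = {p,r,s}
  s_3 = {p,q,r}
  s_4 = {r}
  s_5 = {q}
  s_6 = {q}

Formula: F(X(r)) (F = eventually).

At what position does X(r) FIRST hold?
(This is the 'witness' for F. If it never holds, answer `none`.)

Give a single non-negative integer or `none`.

Answer: 0

Derivation:
s_0={p,q,s}: X(r)=True r=False
s_1={q,r}: X(r)=True r=True
s_2={p,r,s}: X(r)=True r=True
s_3={p,q,r}: X(r)=True r=True
s_4={r}: X(r)=False r=True
s_5={q}: X(r)=False r=False
s_6={q}: X(r)=False r=False
F(X(r)) holds; first witness at position 0.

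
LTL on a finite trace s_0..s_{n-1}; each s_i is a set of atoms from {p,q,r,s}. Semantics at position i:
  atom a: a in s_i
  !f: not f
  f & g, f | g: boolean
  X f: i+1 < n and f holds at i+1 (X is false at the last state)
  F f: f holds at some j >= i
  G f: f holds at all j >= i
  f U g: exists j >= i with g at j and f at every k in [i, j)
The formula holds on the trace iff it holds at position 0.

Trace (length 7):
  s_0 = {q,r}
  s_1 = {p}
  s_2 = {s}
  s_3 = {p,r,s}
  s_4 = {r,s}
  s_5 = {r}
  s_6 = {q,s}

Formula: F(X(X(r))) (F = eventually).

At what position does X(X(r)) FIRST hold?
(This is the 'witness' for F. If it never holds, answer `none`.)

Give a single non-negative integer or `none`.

s_0={q,r}: X(X(r))=False X(r)=False r=True
s_1={p}: X(X(r))=True X(r)=False r=False
s_2={s}: X(X(r))=True X(r)=True r=False
s_3={p,r,s}: X(X(r))=True X(r)=True r=True
s_4={r,s}: X(X(r))=False X(r)=True r=True
s_5={r}: X(X(r))=False X(r)=False r=True
s_6={q,s}: X(X(r))=False X(r)=False r=False
F(X(X(r))) holds; first witness at position 1.

Answer: 1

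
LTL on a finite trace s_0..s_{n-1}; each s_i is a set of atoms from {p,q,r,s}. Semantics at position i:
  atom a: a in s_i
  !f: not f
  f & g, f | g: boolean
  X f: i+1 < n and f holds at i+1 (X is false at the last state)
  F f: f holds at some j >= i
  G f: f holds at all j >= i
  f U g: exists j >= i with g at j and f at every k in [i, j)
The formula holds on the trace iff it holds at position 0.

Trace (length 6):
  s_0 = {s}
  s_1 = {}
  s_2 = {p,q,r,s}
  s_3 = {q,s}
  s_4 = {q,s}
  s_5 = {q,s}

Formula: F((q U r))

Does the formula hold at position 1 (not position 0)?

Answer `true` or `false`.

Answer: true

Derivation:
s_0={s}: F((q U r))=True (q U r)=False q=False r=False
s_1={}: F((q U r))=True (q U r)=False q=False r=False
s_2={p,q,r,s}: F((q U r))=True (q U r)=True q=True r=True
s_3={q,s}: F((q U r))=False (q U r)=False q=True r=False
s_4={q,s}: F((q U r))=False (q U r)=False q=True r=False
s_5={q,s}: F((q U r))=False (q U r)=False q=True r=False
Evaluating at position 1: result = True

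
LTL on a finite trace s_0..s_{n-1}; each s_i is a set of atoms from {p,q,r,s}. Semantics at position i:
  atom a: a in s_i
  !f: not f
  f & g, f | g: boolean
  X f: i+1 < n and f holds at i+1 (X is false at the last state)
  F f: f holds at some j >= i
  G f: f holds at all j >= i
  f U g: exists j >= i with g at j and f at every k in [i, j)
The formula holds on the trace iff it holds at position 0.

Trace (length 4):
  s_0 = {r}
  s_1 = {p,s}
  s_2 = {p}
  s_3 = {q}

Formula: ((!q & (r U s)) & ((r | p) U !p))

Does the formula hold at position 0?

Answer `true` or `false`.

Answer: true

Derivation:
s_0={r}: ((!q & (r U s)) & ((r | p) U !p))=True (!q & (r U s))=True !q=True q=False (r U s)=True r=True s=False ((r | p) U !p)=True (r | p)=True p=False !p=True
s_1={p,s}: ((!q & (r U s)) & ((r | p) U !p))=True (!q & (r U s))=True !q=True q=False (r U s)=True r=False s=True ((r | p) U !p)=True (r | p)=True p=True !p=False
s_2={p}: ((!q & (r U s)) & ((r | p) U !p))=False (!q & (r U s))=False !q=True q=False (r U s)=False r=False s=False ((r | p) U !p)=True (r | p)=True p=True !p=False
s_3={q}: ((!q & (r U s)) & ((r | p) U !p))=False (!q & (r U s))=False !q=False q=True (r U s)=False r=False s=False ((r | p) U !p)=True (r | p)=False p=False !p=True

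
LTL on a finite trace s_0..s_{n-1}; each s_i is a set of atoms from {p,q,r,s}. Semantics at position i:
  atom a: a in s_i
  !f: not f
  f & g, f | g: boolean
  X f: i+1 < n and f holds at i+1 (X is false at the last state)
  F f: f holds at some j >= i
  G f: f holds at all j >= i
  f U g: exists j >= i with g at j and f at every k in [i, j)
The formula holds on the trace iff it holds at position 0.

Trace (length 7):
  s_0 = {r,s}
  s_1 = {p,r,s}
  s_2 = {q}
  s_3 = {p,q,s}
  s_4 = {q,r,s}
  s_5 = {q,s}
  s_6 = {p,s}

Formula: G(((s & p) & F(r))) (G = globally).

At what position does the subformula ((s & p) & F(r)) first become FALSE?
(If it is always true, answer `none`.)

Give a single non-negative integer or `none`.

s_0={r,s}: ((s & p) & F(r))=False (s & p)=False s=True p=False F(r)=True r=True
s_1={p,r,s}: ((s & p) & F(r))=True (s & p)=True s=True p=True F(r)=True r=True
s_2={q}: ((s & p) & F(r))=False (s & p)=False s=False p=False F(r)=True r=False
s_3={p,q,s}: ((s & p) & F(r))=True (s & p)=True s=True p=True F(r)=True r=False
s_4={q,r,s}: ((s & p) & F(r))=False (s & p)=False s=True p=False F(r)=True r=True
s_5={q,s}: ((s & p) & F(r))=False (s & p)=False s=True p=False F(r)=False r=False
s_6={p,s}: ((s & p) & F(r))=False (s & p)=True s=True p=True F(r)=False r=False
G(((s & p) & F(r))) holds globally = False
First violation at position 0.

Answer: 0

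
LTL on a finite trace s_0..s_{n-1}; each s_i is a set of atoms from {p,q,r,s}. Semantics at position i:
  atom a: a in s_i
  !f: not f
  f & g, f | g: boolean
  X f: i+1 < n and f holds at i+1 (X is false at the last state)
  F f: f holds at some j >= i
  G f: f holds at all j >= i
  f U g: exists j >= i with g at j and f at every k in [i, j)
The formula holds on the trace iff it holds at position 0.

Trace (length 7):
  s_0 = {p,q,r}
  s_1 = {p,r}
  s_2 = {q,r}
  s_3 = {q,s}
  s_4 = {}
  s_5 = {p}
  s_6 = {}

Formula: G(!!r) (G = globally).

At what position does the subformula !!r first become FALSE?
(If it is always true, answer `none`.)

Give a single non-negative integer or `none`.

s_0={p,q,r}: !!r=True !r=False r=True
s_1={p,r}: !!r=True !r=False r=True
s_2={q,r}: !!r=True !r=False r=True
s_3={q,s}: !!r=False !r=True r=False
s_4={}: !!r=False !r=True r=False
s_5={p}: !!r=False !r=True r=False
s_6={}: !!r=False !r=True r=False
G(!!r) holds globally = False
First violation at position 3.

Answer: 3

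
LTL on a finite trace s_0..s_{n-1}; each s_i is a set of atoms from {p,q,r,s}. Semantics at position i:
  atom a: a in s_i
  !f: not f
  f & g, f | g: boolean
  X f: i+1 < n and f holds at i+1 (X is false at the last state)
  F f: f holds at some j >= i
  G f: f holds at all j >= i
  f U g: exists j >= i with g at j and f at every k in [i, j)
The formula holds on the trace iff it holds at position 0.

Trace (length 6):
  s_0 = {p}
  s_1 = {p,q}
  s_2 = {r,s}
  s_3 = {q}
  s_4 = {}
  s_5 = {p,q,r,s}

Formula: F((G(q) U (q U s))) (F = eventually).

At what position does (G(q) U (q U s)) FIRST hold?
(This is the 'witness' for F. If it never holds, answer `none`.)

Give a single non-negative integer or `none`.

s_0={p}: (G(q) U (q U s))=False G(q)=False q=False (q U s)=False s=False
s_1={p,q}: (G(q) U (q U s))=True G(q)=False q=True (q U s)=True s=False
s_2={r,s}: (G(q) U (q U s))=True G(q)=False q=False (q U s)=True s=True
s_3={q}: (G(q) U (q U s))=False G(q)=False q=True (q U s)=False s=False
s_4={}: (G(q) U (q U s))=False G(q)=False q=False (q U s)=False s=False
s_5={p,q,r,s}: (G(q) U (q U s))=True G(q)=True q=True (q U s)=True s=True
F((G(q) U (q U s))) holds; first witness at position 1.

Answer: 1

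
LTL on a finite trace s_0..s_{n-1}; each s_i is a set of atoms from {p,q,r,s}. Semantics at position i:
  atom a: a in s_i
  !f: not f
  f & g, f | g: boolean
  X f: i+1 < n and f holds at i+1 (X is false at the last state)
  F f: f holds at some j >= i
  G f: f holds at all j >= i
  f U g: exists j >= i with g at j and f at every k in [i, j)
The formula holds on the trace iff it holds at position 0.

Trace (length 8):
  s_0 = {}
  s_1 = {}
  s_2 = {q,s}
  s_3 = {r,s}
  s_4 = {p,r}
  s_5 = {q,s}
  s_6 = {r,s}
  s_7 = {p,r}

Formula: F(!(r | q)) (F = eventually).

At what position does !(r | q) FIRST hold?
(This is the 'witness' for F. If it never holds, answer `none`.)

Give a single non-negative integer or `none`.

s_0={}: !(r | q)=True (r | q)=False r=False q=False
s_1={}: !(r | q)=True (r | q)=False r=False q=False
s_2={q,s}: !(r | q)=False (r | q)=True r=False q=True
s_3={r,s}: !(r | q)=False (r | q)=True r=True q=False
s_4={p,r}: !(r | q)=False (r | q)=True r=True q=False
s_5={q,s}: !(r | q)=False (r | q)=True r=False q=True
s_6={r,s}: !(r | q)=False (r | q)=True r=True q=False
s_7={p,r}: !(r | q)=False (r | q)=True r=True q=False
F(!(r | q)) holds; first witness at position 0.

Answer: 0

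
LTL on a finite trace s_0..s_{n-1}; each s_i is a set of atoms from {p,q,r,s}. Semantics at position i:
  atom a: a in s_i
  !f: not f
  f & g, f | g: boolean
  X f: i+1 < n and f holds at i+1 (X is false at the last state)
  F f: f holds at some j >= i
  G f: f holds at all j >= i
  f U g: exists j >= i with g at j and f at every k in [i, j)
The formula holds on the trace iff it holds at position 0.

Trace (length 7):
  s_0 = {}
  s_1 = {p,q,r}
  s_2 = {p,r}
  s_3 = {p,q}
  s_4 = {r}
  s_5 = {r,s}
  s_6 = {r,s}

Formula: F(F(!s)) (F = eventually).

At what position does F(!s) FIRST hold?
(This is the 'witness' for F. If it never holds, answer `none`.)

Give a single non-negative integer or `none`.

Answer: 0

Derivation:
s_0={}: F(!s)=True !s=True s=False
s_1={p,q,r}: F(!s)=True !s=True s=False
s_2={p,r}: F(!s)=True !s=True s=False
s_3={p,q}: F(!s)=True !s=True s=False
s_4={r}: F(!s)=True !s=True s=False
s_5={r,s}: F(!s)=False !s=False s=True
s_6={r,s}: F(!s)=False !s=False s=True
F(F(!s)) holds; first witness at position 0.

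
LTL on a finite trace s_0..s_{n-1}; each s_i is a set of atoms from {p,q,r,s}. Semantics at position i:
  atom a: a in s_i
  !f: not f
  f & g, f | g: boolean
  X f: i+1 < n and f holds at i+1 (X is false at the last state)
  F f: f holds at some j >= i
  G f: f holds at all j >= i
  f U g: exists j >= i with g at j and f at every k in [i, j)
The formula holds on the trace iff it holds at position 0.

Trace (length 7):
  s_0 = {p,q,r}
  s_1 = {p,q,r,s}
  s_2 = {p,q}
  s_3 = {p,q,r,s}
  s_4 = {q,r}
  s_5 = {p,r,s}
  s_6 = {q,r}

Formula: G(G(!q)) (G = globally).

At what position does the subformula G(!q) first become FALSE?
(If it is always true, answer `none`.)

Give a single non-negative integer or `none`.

Answer: 0

Derivation:
s_0={p,q,r}: G(!q)=False !q=False q=True
s_1={p,q,r,s}: G(!q)=False !q=False q=True
s_2={p,q}: G(!q)=False !q=False q=True
s_3={p,q,r,s}: G(!q)=False !q=False q=True
s_4={q,r}: G(!q)=False !q=False q=True
s_5={p,r,s}: G(!q)=False !q=True q=False
s_6={q,r}: G(!q)=False !q=False q=True
G(G(!q)) holds globally = False
First violation at position 0.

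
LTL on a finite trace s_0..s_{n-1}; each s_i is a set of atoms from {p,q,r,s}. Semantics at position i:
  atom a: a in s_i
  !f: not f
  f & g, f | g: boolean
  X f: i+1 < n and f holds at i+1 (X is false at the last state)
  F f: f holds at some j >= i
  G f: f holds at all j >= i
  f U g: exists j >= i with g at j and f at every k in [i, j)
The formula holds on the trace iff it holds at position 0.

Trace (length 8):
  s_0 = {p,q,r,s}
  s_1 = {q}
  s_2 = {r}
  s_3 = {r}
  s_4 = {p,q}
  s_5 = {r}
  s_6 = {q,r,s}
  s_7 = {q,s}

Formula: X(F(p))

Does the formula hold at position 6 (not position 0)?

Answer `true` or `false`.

s_0={p,q,r,s}: X(F(p))=True F(p)=True p=True
s_1={q}: X(F(p))=True F(p)=True p=False
s_2={r}: X(F(p))=True F(p)=True p=False
s_3={r}: X(F(p))=True F(p)=True p=False
s_4={p,q}: X(F(p))=False F(p)=True p=True
s_5={r}: X(F(p))=False F(p)=False p=False
s_6={q,r,s}: X(F(p))=False F(p)=False p=False
s_7={q,s}: X(F(p))=False F(p)=False p=False
Evaluating at position 6: result = False

Answer: false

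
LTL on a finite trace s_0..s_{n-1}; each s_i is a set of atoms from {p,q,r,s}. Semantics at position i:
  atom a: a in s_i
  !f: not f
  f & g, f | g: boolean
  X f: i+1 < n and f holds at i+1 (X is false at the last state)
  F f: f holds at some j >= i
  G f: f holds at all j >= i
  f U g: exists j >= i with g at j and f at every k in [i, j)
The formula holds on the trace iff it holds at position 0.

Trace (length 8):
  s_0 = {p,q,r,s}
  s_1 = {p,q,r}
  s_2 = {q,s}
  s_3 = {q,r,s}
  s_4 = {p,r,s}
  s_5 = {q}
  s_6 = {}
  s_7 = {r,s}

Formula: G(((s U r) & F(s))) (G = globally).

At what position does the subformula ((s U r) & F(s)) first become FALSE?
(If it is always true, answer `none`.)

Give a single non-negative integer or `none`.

Answer: 5

Derivation:
s_0={p,q,r,s}: ((s U r) & F(s))=True (s U r)=True s=True r=True F(s)=True
s_1={p,q,r}: ((s U r) & F(s))=True (s U r)=True s=False r=True F(s)=True
s_2={q,s}: ((s U r) & F(s))=True (s U r)=True s=True r=False F(s)=True
s_3={q,r,s}: ((s U r) & F(s))=True (s U r)=True s=True r=True F(s)=True
s_4={p,r,s}: ((s U r) & F(s))=True (s U r)=True s=True r=True F(s)=True
s_5={q}: ((s U r) & F(s))=False (s U r)=False s=False r=False F(s)=True
s_6={}: ((s U r) & F(s))=False (s U r)=False s=False r=False F(s)=True
s_7={r,s}: ((s U r) & F(s))=True (s U r)=True s=True r=True F(s)=True
G(((s U r) & F(s))) holds globally = False
First violation at position 5.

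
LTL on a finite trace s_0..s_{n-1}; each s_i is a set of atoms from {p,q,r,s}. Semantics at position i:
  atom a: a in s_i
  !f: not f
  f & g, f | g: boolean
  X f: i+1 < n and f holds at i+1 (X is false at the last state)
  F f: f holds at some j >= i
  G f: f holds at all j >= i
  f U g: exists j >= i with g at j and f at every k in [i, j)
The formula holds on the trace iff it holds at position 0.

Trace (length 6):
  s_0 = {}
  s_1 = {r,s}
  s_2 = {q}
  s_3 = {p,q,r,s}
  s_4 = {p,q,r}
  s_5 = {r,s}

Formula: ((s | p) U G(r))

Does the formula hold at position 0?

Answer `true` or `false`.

Answer: false

Derivation:
s_0={}: ((s | p) U G(r))=False (s | p)=False s=False p=False G(r)=False r=False
s_1={r,s}: ((s | p) U G(r))=False (s | p)=True s=True p=False G(r)=False r=True
s_2={q}: ((s | p) U G(r))=False (s | p)=False s=False p=False G(r)=False r=False
s_3={p,q,r,s}: ((s | p) U G(r))=True (s | p)=True s=True p=True G(r)=True r=True
s_4={p,q,r}: ((s | p) U G(r))=True (s | p)=True s=False p=True G(r)=True r=True
s_5={r,s}: ((s | p) U G(r))=True (s | p)=True s=True p=False G(r)=True r=True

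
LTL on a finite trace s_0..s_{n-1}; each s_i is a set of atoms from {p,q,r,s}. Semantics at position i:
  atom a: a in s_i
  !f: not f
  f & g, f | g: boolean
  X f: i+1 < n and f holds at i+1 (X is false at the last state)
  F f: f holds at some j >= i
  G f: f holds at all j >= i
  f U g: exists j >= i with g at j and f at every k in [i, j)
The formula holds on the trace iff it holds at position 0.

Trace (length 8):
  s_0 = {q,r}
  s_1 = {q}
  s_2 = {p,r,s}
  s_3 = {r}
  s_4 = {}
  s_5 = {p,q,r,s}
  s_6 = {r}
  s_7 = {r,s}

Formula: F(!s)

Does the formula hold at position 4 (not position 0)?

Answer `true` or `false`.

Answer: true

Derivation:
s_0={q,r}: F(!s)=True !s=True s=False
s_1={q}: F(!s)=True !s=True s=False
s_2={p,r,s}: F(!s)=True !s=False s=True
s_3={r}: F(!s)=True !s=True s=False
s_4={}: F(!s)=True !s=True s=False
s_5={p,q,r,s}: F(!s)=True !s=False s=True
s_6={r}: F(!s)=True !s=True s=False
s_7={r,s}: F(!s)=False !s=False s=True
Evaluating at position 4: result = True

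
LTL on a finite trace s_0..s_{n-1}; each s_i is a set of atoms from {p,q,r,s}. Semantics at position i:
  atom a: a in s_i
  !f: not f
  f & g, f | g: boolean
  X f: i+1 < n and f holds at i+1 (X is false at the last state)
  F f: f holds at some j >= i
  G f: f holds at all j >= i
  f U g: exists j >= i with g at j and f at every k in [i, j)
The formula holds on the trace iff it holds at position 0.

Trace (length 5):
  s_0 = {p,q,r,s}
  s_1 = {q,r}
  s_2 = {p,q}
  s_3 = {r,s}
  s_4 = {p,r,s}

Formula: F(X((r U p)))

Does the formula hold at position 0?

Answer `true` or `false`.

Answer: true

Derivation:
s_0={p,q,r,s}: F(X((r U p)))=True X((r U p))=True (r U p)=True r=True p=True
s_1={q,r}: F(X((r U p)))=True X((r U p))=True (r U p)=True r=True p=False
s_2={p,q}: F(X((r U p)))=True X((r U p))=True (r U p)=True r=False p=True
s_3={r,s}: F(X((r U p)))=True X((r U p))=True (r U p)=True r=True p=False
s_4={p,r,s}: F(X((r U p)))=False X((r U p))=False (r U p)=True r=True p=True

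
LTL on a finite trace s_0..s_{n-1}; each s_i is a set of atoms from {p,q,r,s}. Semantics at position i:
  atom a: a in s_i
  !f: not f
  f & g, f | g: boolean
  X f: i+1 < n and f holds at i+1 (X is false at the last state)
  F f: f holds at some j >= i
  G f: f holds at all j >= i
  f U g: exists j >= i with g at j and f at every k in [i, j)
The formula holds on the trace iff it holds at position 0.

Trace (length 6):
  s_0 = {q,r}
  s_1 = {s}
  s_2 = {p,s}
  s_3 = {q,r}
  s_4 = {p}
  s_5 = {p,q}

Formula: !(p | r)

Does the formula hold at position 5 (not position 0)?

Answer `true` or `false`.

s_0={q,r}: !(p | r)=False (p | r)=True p=False r=True
s_1={s}: !(p | r)=True (p | r)=False p=False r=False
s_2={p,s}: !(p | r)=False (p | r)=True p=True r=False
s_3={q,r}: !(p | r)=False (p | r)=True p=False r=True
s_4={p}: !(p | r)=False (p | r)=True p=True r=False
s_5={p,q}: !(p | r)=False (p | r)=True p=True r=False
Evaluating at position 5: result = False

Answer: false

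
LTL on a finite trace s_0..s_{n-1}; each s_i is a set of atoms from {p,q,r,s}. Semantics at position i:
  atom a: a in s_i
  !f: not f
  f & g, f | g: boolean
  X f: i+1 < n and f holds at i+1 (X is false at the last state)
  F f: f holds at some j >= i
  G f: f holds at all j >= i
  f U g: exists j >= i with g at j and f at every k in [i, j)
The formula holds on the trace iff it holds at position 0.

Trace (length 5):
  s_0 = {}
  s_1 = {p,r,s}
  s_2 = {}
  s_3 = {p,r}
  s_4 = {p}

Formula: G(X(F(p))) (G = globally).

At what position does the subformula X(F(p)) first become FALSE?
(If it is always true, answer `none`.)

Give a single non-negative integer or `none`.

s_0={}: X(F(p))=True F(p)=True p=False
s_1={p,r,s}: X(F(p))=True F(p)=True p=True
s_2={}: X(F(p))=True F(p)=True p=False
s_3={p,r}: X(F(p))=True F(p)=True p=True
s_4={p}: X(F(p))=False F(p)=True p=True
G(X(F(p))) holds globally = False
First violation at position 4.

Answer: 4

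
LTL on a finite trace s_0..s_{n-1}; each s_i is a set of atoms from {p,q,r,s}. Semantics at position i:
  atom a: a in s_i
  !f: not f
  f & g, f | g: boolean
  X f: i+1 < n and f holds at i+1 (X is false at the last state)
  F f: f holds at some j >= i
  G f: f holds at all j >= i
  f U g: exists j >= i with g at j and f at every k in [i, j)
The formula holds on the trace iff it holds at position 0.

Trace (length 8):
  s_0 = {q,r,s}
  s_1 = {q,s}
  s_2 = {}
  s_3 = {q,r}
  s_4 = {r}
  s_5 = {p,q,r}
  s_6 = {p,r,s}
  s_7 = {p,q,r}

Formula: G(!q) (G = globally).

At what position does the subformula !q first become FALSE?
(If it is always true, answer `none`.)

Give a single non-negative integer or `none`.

s_0={q,r,s}: !q=False q=True
s_1={q,s}: !q=False q=True
s_2={}: !q=True q=False
s_3={q,r}: !q=False q=True
s_4={r}: !q=True q=False
s_5={p,q,r}: !q=False q=True
s_6={p,r,s}: !q=True q=False
s_7={p,q,r}: !q=False q=True
G(!q) holds globally = False
First violation at position 0.

Answer: 0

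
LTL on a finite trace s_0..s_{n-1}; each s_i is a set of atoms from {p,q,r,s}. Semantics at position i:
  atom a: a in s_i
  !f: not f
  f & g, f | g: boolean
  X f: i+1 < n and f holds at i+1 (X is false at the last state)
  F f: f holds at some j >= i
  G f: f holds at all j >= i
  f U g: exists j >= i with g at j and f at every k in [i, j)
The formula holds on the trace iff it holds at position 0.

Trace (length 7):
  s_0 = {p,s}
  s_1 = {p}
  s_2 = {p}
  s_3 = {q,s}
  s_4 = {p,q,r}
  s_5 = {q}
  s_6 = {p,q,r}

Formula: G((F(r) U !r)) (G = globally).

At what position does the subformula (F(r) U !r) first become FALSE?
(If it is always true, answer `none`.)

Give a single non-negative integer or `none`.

Answer: 6

Derivation:
s_0={p,s}: (F(r) U !r)=True F(r)=True r=False !r=True
s_1={p}: (F(r) U !r)=True F(r)=True r=False !r=True
s_2={p}: (F(r) U !r)=True F(r)=True r=False !r=True
s_3={q,s}: (F(r) U !r)=True F(r)=True r=False !r=True
s_4={p,q,r}: (F(r) U !r)=True F(r)=True r=True !r=False
s_5={q}: (F(r) U !r)=True F(r)=True r=False !r=True
s_6={p,q,r}: (F(r) U !r)=False F(r)=True r=True !r=False
G((F(r) U !r)) holds globally = False
First violation at position 6.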